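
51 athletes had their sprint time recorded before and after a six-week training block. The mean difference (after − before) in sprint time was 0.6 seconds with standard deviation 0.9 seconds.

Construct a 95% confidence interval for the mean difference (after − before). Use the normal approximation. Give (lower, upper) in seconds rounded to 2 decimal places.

(0.35, 0.85)

This is a matched-pairs design, so SE = s_d/√n = 0.9/√51 = 0.1260.
Margin = 1.960 × 0.1260 = 0.2470; the interval is 0.6 ± 0.2470 = (0.35, 0.85).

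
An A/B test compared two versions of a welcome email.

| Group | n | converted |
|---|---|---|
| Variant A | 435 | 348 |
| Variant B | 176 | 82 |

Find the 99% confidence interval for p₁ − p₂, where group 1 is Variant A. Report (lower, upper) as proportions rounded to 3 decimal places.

Sample proportions: 348/435 = 0.8000, 82/176 = 0.4659.
Each SE is √(p̂(1−p̂)/n): √(0.8000·0.2000/435) = 0.01918 and √(0.4659·0.5341/176) = 0.03760.
SE(p̂₁ − p̂₂) = √(SE₁² + SE₂²) = √(0.0003678724 + 0.00141376) = 0.04221, since the two samples are independent.
At 99% confidence z* = 2.576; margin = 2.576 × 0.04221 = 0.10873.
The difference is 0.8000 − 0.4659 = 0.3341, so the interval is 0.3341 ± 0.10873 = (0.225, 0.443).

(0.225, 0.443)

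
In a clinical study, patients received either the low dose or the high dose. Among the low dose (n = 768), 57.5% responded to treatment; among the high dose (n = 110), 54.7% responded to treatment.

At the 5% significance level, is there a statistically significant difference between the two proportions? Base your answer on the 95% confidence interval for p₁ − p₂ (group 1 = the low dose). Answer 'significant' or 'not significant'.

The two standard errors are √(0.5750×0.4250/768) = 0.01784 and √(0.5470×0.4530/110) = 0.04746.
Because the samples are independent, SE_diff = √(0.01784² + 0.04746²) = 0.05070.
Using z* = 1.960 for 95%, ME = 1.960 × 0.05070 = 0.09937.
p̂₁ − p̂₂ = 0.0280; interval 0.0280 ± 0.09937 gives (-0.07137, 0.12737).
The interval (-0.07137, 0.12737) contains 0, so the difference is not significant.

not significant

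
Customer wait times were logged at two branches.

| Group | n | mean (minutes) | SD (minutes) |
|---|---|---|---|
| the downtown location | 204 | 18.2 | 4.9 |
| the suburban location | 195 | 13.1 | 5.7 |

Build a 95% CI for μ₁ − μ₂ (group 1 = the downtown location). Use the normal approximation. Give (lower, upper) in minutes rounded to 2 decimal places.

(4.05, 6.15)

SE₁ = s₁/√n₁ = 4.9/√204 = 0.3431; SE₂ = 5.7/√195 = 0.4082.
Independent samples, unequal variances: SE_diff = √(SE₁² + SE₂²) = √(0.11771761 + 0.16662724) = 0.5332.
z* = 1.960, so margin of error = 1.960 × 0.5332 = 1.0451.
Difference in means = 18.2 − 13.1 = 5.1000.
5.1000 ± 1.0451 → (4.05, 6.15).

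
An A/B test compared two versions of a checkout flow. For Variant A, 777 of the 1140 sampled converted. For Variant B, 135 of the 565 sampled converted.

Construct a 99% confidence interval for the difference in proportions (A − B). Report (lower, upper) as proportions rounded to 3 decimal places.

Sample proportions: 777/1140 = 0.6816, 135/565 = 0.2389.
Each SE is √(p̂(1−p̂)/n): √(0.6816·0.3184/1140) = 0.01380 and √(0.2389·0.7611/565) = 0.01794.
SE(p̂₁ − p̂₂) = √(SE₁² + SE₂²) = √(0.00019044 + 0.0003218436) = 0.02263, since the two samples are independent.
At 99% confidence z* = 2.576; margin = 2.576 × 0.02263 = 0.05829.
The difference is 0.6816 − 0.2389 = 0.4427, so the interval is 0.4427 ± 0.05829 = (0.384, 0.501).

(0.384, 0.501)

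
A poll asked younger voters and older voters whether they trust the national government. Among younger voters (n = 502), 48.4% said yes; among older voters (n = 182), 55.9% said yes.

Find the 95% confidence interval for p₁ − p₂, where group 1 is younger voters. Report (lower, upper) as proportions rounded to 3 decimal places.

The two standard errors are √(0.4840×0.5160/502) = 0.02230 and √(0.5590×0.4410/182) = 0.03680.
Because the samples are independent, SE_diff = √(0.02230² + 0.03680²) = 0.04303.
Using z* = 1.960 for 95%, ME = 1.960 × 0.04303 = 0.08434.
p̂₁ − p̂₂ = -0.0750; interval -0.0750 ± 0.08434 gives (-0.159, 0.009).

(-0.159, 0.009)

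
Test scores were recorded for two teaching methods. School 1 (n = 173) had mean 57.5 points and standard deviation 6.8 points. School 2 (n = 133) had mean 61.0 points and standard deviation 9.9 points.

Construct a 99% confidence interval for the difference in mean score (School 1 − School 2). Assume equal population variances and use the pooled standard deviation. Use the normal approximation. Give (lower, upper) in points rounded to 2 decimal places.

Pooled variance s_p² = [172·6.8² + 132·9.9²] / (173+133−2) = 68.7191, so s_p = 8.2897.
SE_diff = s_p·√(1/n₁ + 1/n₂) = 8.2897·√(1/173 + 1/133) = 0.9560.
z* = 2.576; margin = 2.576 × 0.9560 = 2.4627.
Difference = 57.5 − 61.0 = -3.5000.
-3.5000 ± 2.4627 → (-5.96, -1.04).

(-5.96, -1.04)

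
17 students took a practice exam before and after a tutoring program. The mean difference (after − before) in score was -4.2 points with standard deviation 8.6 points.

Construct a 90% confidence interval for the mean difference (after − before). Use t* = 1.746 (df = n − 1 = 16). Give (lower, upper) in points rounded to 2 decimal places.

Paired design: SE = s_d/√n = 8.6/√17 = 2.0858.
t* = 1.746; margin of error = 1.746 × 2.0858 = 3.6418.
-4.2 ± 3.6418 → (-7.84, -0.56).

(-7.84, -0.56)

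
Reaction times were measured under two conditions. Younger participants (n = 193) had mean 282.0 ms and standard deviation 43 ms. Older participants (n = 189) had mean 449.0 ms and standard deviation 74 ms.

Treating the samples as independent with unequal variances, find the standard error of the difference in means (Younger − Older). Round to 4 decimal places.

SE₁ = s₁/√n₁ = 43/√193 = 3.0952; SE₂ = 74/√189 = 5.3827.
Independent samples, unequal variances: SE_diff = √(SE₁² + SE₂²) = √(9.58026304 + 28.97345929) = 6.2092.

6.2092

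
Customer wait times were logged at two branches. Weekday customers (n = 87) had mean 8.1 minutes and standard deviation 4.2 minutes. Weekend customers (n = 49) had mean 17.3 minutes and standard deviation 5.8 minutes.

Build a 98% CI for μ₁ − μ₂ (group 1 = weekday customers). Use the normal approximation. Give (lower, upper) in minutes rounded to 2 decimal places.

SE₁ = s₁/√n₁ = 4.2/√87 = 0.4503; SE₂ = 5.8/√49 = 0.8286.
Independent samples, unequal variances: SE_diff = √(SE₁² + SE₂²) = √(0.20277009 + 0.68657796) = 0.9431.
z* = 2.326, so margin of error = 2.326 × 0.9431 = 2.1937.
Difference in means = 8.1 − 17.3 = -9.2000.
-9.2000 ± 2.1937 → (-11.39, -7.01).

(-11.39, -7.01)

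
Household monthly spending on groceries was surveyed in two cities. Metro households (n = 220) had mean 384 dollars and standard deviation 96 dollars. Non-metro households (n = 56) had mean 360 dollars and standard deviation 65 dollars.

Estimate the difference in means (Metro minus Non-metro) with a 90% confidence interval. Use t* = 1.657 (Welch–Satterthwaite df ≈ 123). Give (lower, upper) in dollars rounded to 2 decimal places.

Per-group SEs: s₁/√n₁ = 96/√220 = 6.4723, s₂/√n₂ = 65/√56 = 8.6860.
Unpooled SE of the difference: √(41.89066729 + 75.446596) = 10.8322.
Margin of error = t* · SE = 1.657 × 10.8322 = 17.9490.
x̄₁ − x̄₂ = 384 − 360 = 24.0000.
CI: 24.0000 ± 17.9490 = (6.05, 41.95).

(6.05, 41.95)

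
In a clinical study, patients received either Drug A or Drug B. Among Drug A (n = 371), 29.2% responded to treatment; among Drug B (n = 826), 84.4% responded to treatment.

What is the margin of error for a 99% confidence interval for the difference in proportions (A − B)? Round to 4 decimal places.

SE₁ = √(p̂₁(1−p̂₁)/n₁) = √(0.2920·0.7080/371) = 0.02361; SE₂ = √(0.8440·0.1560/826) = 0.01263.
Independent samples: SE of the difference = √(SE₁² + SE₂²) = √(0.0005574321 + 0.0001595169) = 0.02678.
z* for 99% confidence is 2.576, so the margin of error is 2.576 × 0.02678 = 0.06899.

0.0690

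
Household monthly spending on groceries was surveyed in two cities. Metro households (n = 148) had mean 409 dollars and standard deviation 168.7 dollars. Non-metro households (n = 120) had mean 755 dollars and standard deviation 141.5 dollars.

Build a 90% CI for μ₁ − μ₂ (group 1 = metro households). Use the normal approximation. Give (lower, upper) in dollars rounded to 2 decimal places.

(-377.17, -314.83)

Per-group SEs: s₁/√n₁ = 168.7/√148 = 13.8671, s₂/√n₂ = 141.5/√120 = 12.9171.
Unpooled SE of the difference: √(192.29646241 + 166.85147241) = 18.9512.
Margin of error = z* · SE = 1.645 × 18.9512 = 31.1747.
x̄₁ − x̄₂ = 409 − 755 = -346.0000.
CI: -346.0000 ± 31.1747 = (-377.17, -314.83).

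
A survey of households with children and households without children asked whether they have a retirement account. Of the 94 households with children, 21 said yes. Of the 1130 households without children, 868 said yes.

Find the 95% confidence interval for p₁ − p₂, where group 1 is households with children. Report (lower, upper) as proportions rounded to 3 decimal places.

p̂₁ = 21/94 = 0.2234 and p̂₂ = 868/1130 = 0.7681.
SE₁ = √(p̂₁(1−p̂₁)/n₁) = √(0.2234·0.7766/94) = 0.04296; SE₂ = √(0.7681·0.2319/1130) = 0.01256.
Independent samples: SE of the difference = √(SE₁² + SE₂²) = √(0.0018455616 + 0.0001577536) = 0.04476.
z* for 95% confidence is 1.960, so the margin of error is 1.960 × 0.04476 = 0.08773.
Point estimate p̂₁ − p̂₂ = 0.2234 − 0.7681 = -0.5447.
-0.5447 ± 0.08773 → (-0.632, -0.457).

(-0.632, -0.457)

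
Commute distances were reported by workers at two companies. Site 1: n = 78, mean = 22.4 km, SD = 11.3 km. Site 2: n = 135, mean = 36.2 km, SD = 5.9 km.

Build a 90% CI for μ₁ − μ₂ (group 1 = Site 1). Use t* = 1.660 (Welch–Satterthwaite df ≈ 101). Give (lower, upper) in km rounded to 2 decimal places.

Standard errors of each mean: 11.3/√78 = 1.2795 and 5.9/√135 = 0.5078.
SE(x̄₁ − x̄₂) = √(1.2795² + 0.5078²) = 1.3766 for independent samples with unequal variances.
With t* = 1.660, the margin is 1.660 × 1.3766 = 2.2852.
x̄₁ − x̄₂ = 22.4 − 36.2 = -13.8000; the interval is -13.8000 ± 2.2852 = (-16.09, -11.51).

(-16.09, -11.51)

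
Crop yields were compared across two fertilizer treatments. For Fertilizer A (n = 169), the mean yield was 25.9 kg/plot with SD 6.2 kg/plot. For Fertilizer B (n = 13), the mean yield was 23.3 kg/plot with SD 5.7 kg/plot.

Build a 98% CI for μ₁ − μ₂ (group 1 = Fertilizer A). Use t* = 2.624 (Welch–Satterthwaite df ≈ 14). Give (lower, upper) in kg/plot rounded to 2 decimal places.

Standard errors of each mean: 6.2/√169 = 0.4769 and 5.7/√13 = 1.5809.
SE(x̄₁ − x̄₂) = √(0.4769² + 1.5809²) = 1.6513 for independent samples with unequal variances.
With t* = 2.624, the margin is 2.624 × 1.6513 = 4.3330.
x̄₁ − x̄₂ = 25.9 − 23.3 = 2.6000; the interval is 2.6000 ± 4.3330 = (-1.73, 6.93).

(-1.73, 6.93)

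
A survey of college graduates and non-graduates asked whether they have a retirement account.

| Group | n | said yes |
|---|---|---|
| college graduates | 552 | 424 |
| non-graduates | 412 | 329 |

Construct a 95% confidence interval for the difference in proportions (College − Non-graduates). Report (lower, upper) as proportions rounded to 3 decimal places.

First, p̂₁ = 424/552 = 0.7681; p̂₂ = 329/412 = 0.7985.
The two standard errors are √(0.7681×0.2319/552) = 0.01796 and √(0.7985×0.2015/412) = 0.01976.
Because the samples are independent, SE_diff = √(0.01796² + 0.01976²) = 0.02670.
Using z* = 1.960 for 95%, ME = 1.960 × 0.02670 = 0.05233.
p̂₁ − p̂₂ = -0.0304; interval -0.0304 ± 0.05233 gives (-0.083, 0.022).

(-0.083, 0.022)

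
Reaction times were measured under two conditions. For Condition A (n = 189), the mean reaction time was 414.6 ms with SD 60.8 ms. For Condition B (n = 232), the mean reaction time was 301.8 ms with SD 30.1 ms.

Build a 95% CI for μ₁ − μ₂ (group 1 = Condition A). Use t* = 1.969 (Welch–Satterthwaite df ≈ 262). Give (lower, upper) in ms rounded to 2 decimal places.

SE₁ = s₁/√n₁ = 60.8/√189 = 4.4225; SE₂ = 30.1/√232 = 1.9762.
Independent samples, unequal variances: SE_diff = √(SE₁² + SE₂²) = √(19.55850625 + 3.90536644) = 4.8440.
t* = 1.969, so margin of error = 1.969 × 4.8440 = 9.5378.
Difference in means = 414.6 − 301.8 = 112.8000.
112.8000 ± 9.5378 → (103.26, 122.34).

(103.26, 122.34)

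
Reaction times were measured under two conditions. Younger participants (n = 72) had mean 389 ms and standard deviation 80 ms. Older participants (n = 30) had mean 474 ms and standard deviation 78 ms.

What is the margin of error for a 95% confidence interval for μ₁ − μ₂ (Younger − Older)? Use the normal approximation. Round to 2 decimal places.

33.47

SE₁ = s₁/√n₁ = 80/√72 = 9.4281; SE₂ = 78/√30 = 14.2408.
Independent samples, unequal variances: SE_diff = √(SE₁² + SE₂²) = √(88.88906961 + 202.80038464) = 17.0789.
z* = 1.960, so margin of error = 1.960 × 17.0789 = 33.4746.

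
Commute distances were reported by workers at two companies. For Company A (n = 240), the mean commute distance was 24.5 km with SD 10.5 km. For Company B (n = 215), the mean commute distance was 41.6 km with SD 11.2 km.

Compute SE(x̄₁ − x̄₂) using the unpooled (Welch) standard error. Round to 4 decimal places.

1.0212

SE₁ = s₁/√n₁ = 10.5/√240 = 0.6778; SE₂ = 11.2/√215 = 0.7638.
Independent samples, unequal variances: SE_diff = √(SE₁² + SE₂²) = √(0.45941284 + 0.58339044) = 1.0212.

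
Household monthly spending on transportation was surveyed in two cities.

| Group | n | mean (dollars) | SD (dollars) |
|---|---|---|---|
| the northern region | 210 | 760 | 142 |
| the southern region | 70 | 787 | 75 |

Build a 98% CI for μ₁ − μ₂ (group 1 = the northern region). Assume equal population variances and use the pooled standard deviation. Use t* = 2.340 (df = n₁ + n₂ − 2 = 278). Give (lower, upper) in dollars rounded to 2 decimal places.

s_p = √[((n₁−1)s₁² + (n₂−1)s₂²)/(n₁+n₂−2)] = √[(209·142² + 69·75²)/278] = 128.6678.
SE = 128.6678·√(1/210 + 1/70) = 17.7578.
With t* = 2.340, margin = 2.340 × 17.7578 = 41.5533.
x̄₁ − x̄₂ = 760 − 787 = -27.0000; interval -27.0000 ± 41.5533 = (-68.55, 14.55).

(-68.55, 14.55)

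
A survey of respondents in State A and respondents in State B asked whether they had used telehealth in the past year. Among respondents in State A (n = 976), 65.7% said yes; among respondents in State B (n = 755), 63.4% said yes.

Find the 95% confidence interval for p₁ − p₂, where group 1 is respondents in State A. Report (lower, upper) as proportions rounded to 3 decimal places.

Each SE is √(p̂(1−p̂)/n): √(0.6570·0.3430/976) = 0.01520 and √(0.6340·0.3660/755) = 0.01753.
SE(p̂₁ − p̂₂) = √(SE₁² + SE₂²) = √(0.00023104 + 0.0003073009) = 0.02320, since the two samples are independent.
At 95% confidence z* = 1.960; margin = 1.960 × 0.02320 = 0.04547.
The difference is 0.6570 − 0.6340 = 0.0230, so the interval is 0.0230 ± 0.04547 = (-0.022, 0.068).

(-0.022, 0.068)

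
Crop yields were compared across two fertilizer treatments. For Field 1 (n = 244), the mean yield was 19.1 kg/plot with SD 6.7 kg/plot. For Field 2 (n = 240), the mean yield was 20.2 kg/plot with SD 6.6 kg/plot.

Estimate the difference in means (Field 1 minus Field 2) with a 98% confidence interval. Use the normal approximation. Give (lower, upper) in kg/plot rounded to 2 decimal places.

Standard errors of each mean: 6.7/√244 = 0.4289 and 6.6/√240 = 0.4260.
SE(x̄₁ − x̄₂) = √(0.4289² + 0.4260²) = 0.6045 for independent samples with unequal variances.
With z* = 2.326, the margin is 2.326 × 0.6045 = 1.4061.
x̄₁ − x̄₂ = 19.1 − 20.2 = -1.1000; the interval is -1.1000 ± 1.4061 = (-2.51, 0.31).

(-2.51, 0.31)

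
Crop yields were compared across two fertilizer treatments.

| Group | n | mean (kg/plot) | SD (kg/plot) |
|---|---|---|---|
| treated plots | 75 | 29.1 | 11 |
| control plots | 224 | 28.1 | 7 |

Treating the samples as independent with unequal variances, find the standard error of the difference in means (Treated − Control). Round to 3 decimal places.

Per-group SEs: s₁/√n₁ = 11/√75 = 1.2702, s₂/√n₂ = 7/√224 = 0.4677.
Unpooled SE of the difference: √(1.61340804 + 0.21874329) = 1.3536.

1.354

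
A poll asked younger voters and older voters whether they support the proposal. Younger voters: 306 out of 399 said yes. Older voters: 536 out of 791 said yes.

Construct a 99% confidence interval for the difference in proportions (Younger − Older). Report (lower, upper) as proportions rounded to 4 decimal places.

Sample proportions: 306/399 = 0.7669, 536/791 = 0.6776.
Each SE is √(p̂(1−p̂)/n): √(0.7669·0.2331/399) = 0.02117 and √(0.6776·0.3224/791) = 0.01662.
SE(p̂₁ − p̂₂) = √(SE₁² + SE₂²) = √(0.0004481689 + 0.0002762244) = 0.02691, since the two samples are independent.
At 99% confidence z* = 2.576; margin = 2.576 × 0.02691 = 0.06932.
The difference is 0.7669 − 0.6776 = 0.0893, so the interval is 0.0893 ± 0.06932 = (0.0200, 0.1586).

(0.0200, 0.1586)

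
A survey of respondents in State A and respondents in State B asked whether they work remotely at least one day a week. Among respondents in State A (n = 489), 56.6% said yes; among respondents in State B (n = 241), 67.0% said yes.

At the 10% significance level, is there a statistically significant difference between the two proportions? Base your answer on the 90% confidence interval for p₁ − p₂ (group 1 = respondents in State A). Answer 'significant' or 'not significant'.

Each SE is √(p̂(1−p̂)/n): √(0.5660·0.4340/489) = 0.02241 and √(0.6700·0.3300/241) = 0.03029.
SE(p̂₁ − p̂₂) = √(SE₁² + SE₂²) = √(0.0005022081 + 0.0009174841) = 0.03768, since the two samples are independent.
At 90% confidence z* = 1.645; margin = 1.645 × 0.03768 = 0.06198.
The difference is 0.5660 − 0.6700 = -0.1040, so the interval is -0.1040 ± 0.06198 = (-0.16598, -0.04202).
The interval (-0.16598, -0.04202) does not contain 0, so the difference is significant.

significant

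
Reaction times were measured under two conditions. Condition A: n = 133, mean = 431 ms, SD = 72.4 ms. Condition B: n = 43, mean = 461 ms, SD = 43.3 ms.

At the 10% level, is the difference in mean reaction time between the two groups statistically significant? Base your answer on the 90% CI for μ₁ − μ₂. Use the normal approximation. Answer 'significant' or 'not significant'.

significant

Per-group SEs: s₁/√n₁ = 72.4/√133 = 6.2779, s₂/√n₂ = 43.3/√43 = 6.6032.
Unpooled SE of the difference: √(39.41202841 + 43.60225024) = 9.1112.
Margin of error = z* · SE = 1.645 × 9.1112 = 14.9879.
x̄₁ − x̄₂ = 431 − 461 = -30.0000.
CI: -30.0000 ± 14.9879 = (-44.9879, -15.0121).
The interval (-44.9879, -15.0121) does not contain 0, so the difference is significant.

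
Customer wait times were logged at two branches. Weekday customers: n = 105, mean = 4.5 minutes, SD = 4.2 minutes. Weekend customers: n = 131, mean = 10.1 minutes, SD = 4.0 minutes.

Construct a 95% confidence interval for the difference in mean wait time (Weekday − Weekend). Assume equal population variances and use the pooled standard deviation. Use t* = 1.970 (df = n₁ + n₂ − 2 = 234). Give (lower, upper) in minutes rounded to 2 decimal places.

(-6.66, -4.54)

s_p = √[((n₁−1)s₁² + (n₂−1)s₂²)/(n₁+n₂−2)] = √[(104·4.2² + 130·4.0²)/234] = 4.0901.
SE = 4.0901·√(1/105 + 1/131) = 0.5357.
With t* = 1.970, margin = 1.970 × 0.5357 = 1.0553.
x̄₁ − x̄₂ = 4.5 − 10.1 = -5.6000; interval -5.6000 ± 1.0553 = (-6.66, -4.54).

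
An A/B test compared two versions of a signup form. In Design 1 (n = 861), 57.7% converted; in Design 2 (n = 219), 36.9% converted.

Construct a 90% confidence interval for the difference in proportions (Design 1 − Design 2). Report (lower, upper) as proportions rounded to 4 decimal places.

(0.1476, 0.2684)

SE₁ = √(p̂₁(1−p̂₁)/n₁) = √(0.5770·0.4230/861) = 0.01684; SE₂ = √(0.3690·0.6310/219) = 0.03261.
Independent samples: SE of the difference = √(SE₁² + SE₂²) = √(0.0002835856 + 0.0010634121) = 0.03670.
z* for 90% confidence is 1.645, so the margin of error is 1.645 × 0.03670 = 0.06037.
Point estimate p̂₁ − p̂₂ = 0.5770 − 0.3690 = 0.2080.
0.2080 ± 0.06037 → (0.1476, 0.2684).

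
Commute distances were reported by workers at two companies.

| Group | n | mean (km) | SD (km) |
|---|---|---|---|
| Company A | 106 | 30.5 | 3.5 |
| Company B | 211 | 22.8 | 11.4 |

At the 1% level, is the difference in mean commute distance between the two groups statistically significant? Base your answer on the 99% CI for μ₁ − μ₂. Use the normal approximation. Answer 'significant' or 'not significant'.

SE₁ = s₁/√n₁ = 3.5/√106 = 0.3400; SE₂ = 11.4/√211 = 0.7848.
Independent samples, unequal variances: SE_diff = √(SE₁² + SE₂²) = √(0.1156 + 0.61591104) = 0.8553.
z* = 2.576, so margin of error = 2.576 × 0.8553 = 2.2033.
Difference in means = 30.5 − 22.8 = 7.7000.
7.7000 ± 2.2033 → (5.4967, 9.9033).
The interval (5.4967, 9.9033) does not contain 0, so the difference is significant.

significant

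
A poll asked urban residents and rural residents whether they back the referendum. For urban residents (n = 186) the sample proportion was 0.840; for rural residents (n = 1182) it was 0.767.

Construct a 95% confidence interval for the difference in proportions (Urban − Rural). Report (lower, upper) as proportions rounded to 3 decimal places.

(0.015, 0.131)

Each SE is √(p̂(1−p̂)/n): √(0.8400·0.1600/186) = 0.02688 and √(0.7670·0.2330/1182) = 0.01230.
SE(p̂₁ − p̂₂) = √(SE₁² + SE₂²) = √(0.0007225344 + 0.00015129) = 0.02956, since the two samples are independent.
At 95% confidence z* = 1.960; margin = 1.960 × 0.02956 = 0.05794.
The difference is 0.8400 − 0.7670 = 0.0730, so the interval is 0.0730 ± 0.05794 = (0.015, 0.131).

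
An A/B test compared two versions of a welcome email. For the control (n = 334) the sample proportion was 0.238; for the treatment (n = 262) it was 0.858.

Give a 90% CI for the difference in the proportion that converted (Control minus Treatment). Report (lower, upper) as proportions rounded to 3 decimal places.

(-0.672, -0.568)

The two standard errors are √(0.2380×0.7620/334) = 0.02330 and √(0.8580×0.1420/262) = 0.02156.
Because the samples are independent, SE_diff = √(0.02330² + 0.02156²) = 0.03174.
Using z* = 1.645 for 90%, ME = 1.645 × 0.03174 = 0.05221.
p̂₁ − p̂₂ = -0.6200; interval -0.6200 ± 0.05221 gives (-0.672, -0.568).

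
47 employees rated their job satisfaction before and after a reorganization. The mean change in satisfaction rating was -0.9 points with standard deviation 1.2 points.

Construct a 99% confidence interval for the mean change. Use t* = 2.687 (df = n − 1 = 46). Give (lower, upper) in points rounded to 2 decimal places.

(-1.37, -0.43)

This is a matched-pairs design, so SE = s_d/√n = 1.2/√47 = 0.1750.
Margin = 2.687 × 0.1750 = 0.4702; the interval is -0.9 ± 0.4702 = (-1.37, -0.43).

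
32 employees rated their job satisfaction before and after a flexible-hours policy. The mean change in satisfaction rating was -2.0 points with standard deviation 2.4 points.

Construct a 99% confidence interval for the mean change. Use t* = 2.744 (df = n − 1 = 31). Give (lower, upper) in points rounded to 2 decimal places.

(-3.16, -0.84)

This is a matched-pairs design, so SE = s_d/√n = 2.4/√32 = 0.4243.
Margin = 2.744 × 0.4243 = 1.1643; the interval is -2.0 ± 1.1643 = (-3.16, -0.84).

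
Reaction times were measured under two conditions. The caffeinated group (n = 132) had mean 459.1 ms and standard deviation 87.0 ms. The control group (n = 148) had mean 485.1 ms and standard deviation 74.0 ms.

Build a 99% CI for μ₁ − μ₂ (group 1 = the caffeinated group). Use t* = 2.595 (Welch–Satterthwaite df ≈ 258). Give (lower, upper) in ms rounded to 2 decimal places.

SE₁ = s₁/√n₁ = 87.0/√132 = 7.5724; SE₂ = 74.0/√148 = 6.0828.
Independent samples, unequal variances: SE_diff = √(SE₁² + SE₂²) = √(57.34124176 + 37.00045584) = 9.7130.
t* = 2.595, so margin of error = 2.595 × 9.7130 = 25.2052.
Difference in means = 459.1 − 485.1 = -26.0000.
-26.0000 ± 25.2052 → (-51.21, -0.79).

(-51.21, -0.79)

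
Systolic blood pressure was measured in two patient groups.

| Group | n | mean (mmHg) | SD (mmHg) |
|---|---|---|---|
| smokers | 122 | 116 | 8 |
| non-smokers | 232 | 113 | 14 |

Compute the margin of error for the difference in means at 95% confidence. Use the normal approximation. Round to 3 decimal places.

2.294

SE₁ = s₁/√n₁ = 8/√122 = 0.7243; SE₂ = 14/√232 = 0.9191.
Independent samples, unequal variances: SE_diff = √(SE₁² + SE₂²) = √(0.52461049 + 0.84474481) = 1.1702.
z* = 1.960, so margin of error = 1.960 × 1.1702 = 2.2936.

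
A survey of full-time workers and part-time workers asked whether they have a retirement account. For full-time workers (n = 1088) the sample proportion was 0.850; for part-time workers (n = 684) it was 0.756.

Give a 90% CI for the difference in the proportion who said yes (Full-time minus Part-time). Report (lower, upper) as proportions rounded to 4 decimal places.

(0.0616, 0.1264)

The two standard errors are √(0.8500×0.1500/1088) = 0.01083 and √(0.7560×0.2440/684) = 0.01642.
Because the samples are independent, SE_diff = √(0.01083² + 0.01642²) = 0.01967.
Using z* = 1.645 for 90%, ME = 1.645 × 0.01967 = 0.03236.
p̂₁ − p̂₂ = 0.0940; interval 0.0940 ± 0.03236 gives (0.0616, 0.1264).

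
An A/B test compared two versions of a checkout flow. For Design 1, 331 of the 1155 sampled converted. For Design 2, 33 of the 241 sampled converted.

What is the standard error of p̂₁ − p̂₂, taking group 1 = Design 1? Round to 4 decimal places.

0.0258

Sample proportions: 331/1155 = 0.2866, 33/241 = 0.1369.
Each SE is √(p̂(1−p̂)/n): √(0.2866·0.7134/1155) = 0.01330 and √(0.1369·0.8631/241) = 0.02214.
SE(p̂₁ − p̂₂) = √(SE₁² + SE₂²) = √(0.00017689 + 0.0004901796) = 0.02583, since the two samples are independent.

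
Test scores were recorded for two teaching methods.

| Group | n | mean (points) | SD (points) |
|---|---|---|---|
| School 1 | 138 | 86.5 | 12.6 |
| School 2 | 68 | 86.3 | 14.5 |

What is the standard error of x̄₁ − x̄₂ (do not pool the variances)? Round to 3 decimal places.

2.060

Per-group SEs: s₁/√n₁ = 12.6/√138 = 1.0726, s₂/√n₂ = 14.5/√68 = 1.7584.
Unpooled SE of the difference: √(1.15047076 + 3.09197056) = 2.0597.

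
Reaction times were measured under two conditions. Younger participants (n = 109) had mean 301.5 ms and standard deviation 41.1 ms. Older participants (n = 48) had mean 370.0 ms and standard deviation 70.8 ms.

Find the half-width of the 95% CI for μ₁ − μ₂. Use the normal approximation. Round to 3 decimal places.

21.464

Standard errors of each mean: 41.1/√109 = 3.9367 and 70.8/√48 = 10.2191.
SE(x̄₁ − x̄₂) = √(3.9367² + 10.2191²) = 10.9511 for independent samples with unequal variances.
With z* = 1.960, the margin is 1.960 × 10.9511 = 21.4642.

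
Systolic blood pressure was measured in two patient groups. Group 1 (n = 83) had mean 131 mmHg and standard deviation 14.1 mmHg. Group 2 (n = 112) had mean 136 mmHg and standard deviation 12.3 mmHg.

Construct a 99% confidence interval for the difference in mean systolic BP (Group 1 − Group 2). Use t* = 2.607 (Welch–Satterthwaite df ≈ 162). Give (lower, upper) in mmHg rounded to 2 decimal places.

SE₁ = s₁/√n₁ = 14.1/√83 = 1.5477; SE₂ = 12.3/√112 = 1.1622.
Independent samples, unequal variances: SE_diff = √(SE₁² + SE₂²) = √(2.39537529 + 1.35070884) = 1.9355.
t* = 2.607, so margin of error = 2.607 × 1.9355 = 5.0458.
Difference in means = 131 − 136 = -5.0000.
-5.0000 ± 5.0458 → (-10.05, 0.05).

(-10.05, 0.05)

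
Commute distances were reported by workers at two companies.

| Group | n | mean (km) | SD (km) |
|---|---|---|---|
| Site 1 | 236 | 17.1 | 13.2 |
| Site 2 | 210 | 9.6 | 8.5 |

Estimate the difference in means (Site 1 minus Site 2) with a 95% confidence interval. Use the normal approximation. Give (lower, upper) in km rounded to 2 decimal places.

(5.46, 9.54)

SE₁ = s₁/√n₁ = 13.2/√236 = 0.8592; SE₂ = 8.5/√210 = 0.5866.
Independent samples, unequal variances: SE_diff = √(SE₁² + SE₂²) = √(0.73822464 + 0.34409956) = 1.0403.
z* = 1.960, so margin of error = 1.960 × 1.0403 = 2.0390.
Difference in means = 17.1 − 9.6 = 7.5000.
7.5000 ± 2.0390 → (5.46, 9.54).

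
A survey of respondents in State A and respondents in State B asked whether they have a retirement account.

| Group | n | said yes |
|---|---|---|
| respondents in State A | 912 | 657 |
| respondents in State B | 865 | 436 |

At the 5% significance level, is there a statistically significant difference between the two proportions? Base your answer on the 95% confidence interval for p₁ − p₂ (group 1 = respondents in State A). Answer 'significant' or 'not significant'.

significant

First, p̂₁ = 657/912 = 0.7204; p̂₂ = 436/865 = 0.5040.
The two standard errors are √(0.7204×0.2796/912) = 0.01486 and √(0.5040×0.4960/865) = 0.01700.
Because the samples are independent, SE_diff = √(0.01486² + 0.01700²) = 0.02258.
Using z* = 1.960 for 95%, ME = 1.960 × 0.02258 = 0.04426.
p̂₁ − p̂₂ = 0.2164; interval 0.2164 ± 0.04426 gives (0.17214, 0.26066).
The interval (0.17214, 0.26066) does not contain 0, so the difference is significant.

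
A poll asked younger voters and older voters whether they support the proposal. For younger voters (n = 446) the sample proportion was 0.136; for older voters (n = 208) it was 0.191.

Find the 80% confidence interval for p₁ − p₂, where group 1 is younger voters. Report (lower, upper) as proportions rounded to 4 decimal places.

SE₁ = √(p̂₁(1−p̂₁)/n₁) = √(0.1360·0.8640/446) = 0.01623; SE₂ = √(0.1910·0.8090/208) = 0.02726.
Independent samples: SE of the difference = √(SE₁² + SE₂²) = √(0.0002634129 + 0.0007431076) = 0.03173.
z* for 80% confidence is 1.282, so the margin of error is 1.282 × 0.03173 = 0.04068.
Point estimate p̂₁ − p̂₂ = 0.1360 − 0.1910 = -0.0550.
-0.0550 ± 0.04068 → (-0.0957, -0.0143).

(-0.0957, -0.0143)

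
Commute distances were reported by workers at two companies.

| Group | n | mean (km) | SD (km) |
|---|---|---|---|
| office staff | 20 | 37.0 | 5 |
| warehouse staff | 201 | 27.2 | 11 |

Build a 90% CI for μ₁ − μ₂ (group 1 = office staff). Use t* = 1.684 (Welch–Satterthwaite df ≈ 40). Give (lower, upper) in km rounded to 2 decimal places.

Per-group SEs: s₁/√n₁ = 5/√20 = 1.1180, s₂/√n₂ = 11/√201 = 0.7759.
Unpooled SE of the difference: √(1.249924 + 0.60202081) = 1.3609.
Margin of error = t* · SE = 1.684 × 1.3609 = 2.2918.
x̄₁ − x̄₂ = 37.0 − 27.2 = 9.8000.
CI: 9.8000 ± 2.2918 = (7.51, 12.09).

(7.51, 12.09)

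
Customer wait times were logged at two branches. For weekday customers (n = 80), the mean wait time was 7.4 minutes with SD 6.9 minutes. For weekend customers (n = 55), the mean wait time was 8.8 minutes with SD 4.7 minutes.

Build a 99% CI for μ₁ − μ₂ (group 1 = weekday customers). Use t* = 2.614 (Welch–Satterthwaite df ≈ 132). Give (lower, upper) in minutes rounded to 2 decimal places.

Per-group SEs: s₁/√n₁ = 6.9/√80 = 0.7714, s₂/√n₂ = 4.7/√55 = 0.6337.
Unpooled SE of the difference: √(0.59505796 + 0.40157569) = 0.9983.
Margin of error = t* · SE = 2.614 × 0.9983 = 2.6096.
x̄₁ − x̄₂ = 7.4 − 8.8 = -1.4000.
CI: -1.4000 ± 2.6096 = (-4.01, 1.21).

(-4.01, 1.21)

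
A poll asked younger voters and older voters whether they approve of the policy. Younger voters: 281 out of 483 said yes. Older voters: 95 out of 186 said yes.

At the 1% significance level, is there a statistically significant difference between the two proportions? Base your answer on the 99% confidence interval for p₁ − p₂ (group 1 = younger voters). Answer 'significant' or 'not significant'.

First, p̂₁ = 281/483 = 0.5818; p̂₂ = 95/186 = 0.5108.
The two standard errors are √(0.5818×0.4182/483) = 0.02244 and √(0.5108×0.4892/186) = 0.03665.
Because the samples are independent, SE_diff = √(0.02244² + 0.03665²) = 0.04297.
Using z* = 2.576 for 99%, ME = 2.576 × 0.04297 = 0.11069.
p̂₁ − p̂₂ = 0.0710; interval 0.0710 ± 0.11069 gives (-0.03969, 0.18169).
The interval (-0.03969, 0.18169) contains 0, so the difference is not significant.

not significant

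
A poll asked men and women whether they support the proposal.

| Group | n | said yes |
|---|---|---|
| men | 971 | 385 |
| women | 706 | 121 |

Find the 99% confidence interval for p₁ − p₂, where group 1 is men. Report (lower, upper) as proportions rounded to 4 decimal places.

Sample proportions: 385/971 = 0.3965, 121/706 = 0.1714.
Each SE is √(p̂(1−p̂)/n): √(0.3965·0.6035/971) = 0.01570 and √(0.1714·0.8286/706) = 0.01418.
SE(p̂₁ − p̂₂) = √(SE₁² + SE₂²) = √(0.00024649 + 0.0002010724) = 0.02116, since the two samples are independent.
At 99% confidence z* = 2.576; margin = 2.576 × 0.02116 = 0.05451.
The difference is 0.3965 − 0.1714 = 0.2251, so the interval is 0.2251 ± 0.05451 = (0.1706, 0.2796).

(0.1706, 0.2796)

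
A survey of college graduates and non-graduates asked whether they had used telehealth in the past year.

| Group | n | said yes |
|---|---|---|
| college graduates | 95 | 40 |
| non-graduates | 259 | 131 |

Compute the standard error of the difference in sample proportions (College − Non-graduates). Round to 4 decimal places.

First, p̂₁ = 40/95 = 0.4211; p̂₂ = 131/259 = 0.5058.
The two standard errors are √(0.4211×0.5789/95) = 0.05066 and √(0.5058×0.4942/259) = 0.03107.
Because the samples are independent, SE_diff = √(0.05066² + 0.03107²) = 0.05943.

0.0594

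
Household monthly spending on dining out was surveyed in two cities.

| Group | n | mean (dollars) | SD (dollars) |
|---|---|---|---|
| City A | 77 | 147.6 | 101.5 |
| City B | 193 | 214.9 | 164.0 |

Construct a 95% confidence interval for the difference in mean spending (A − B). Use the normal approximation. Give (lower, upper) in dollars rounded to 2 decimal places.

(-99.69, -34.91)

Per-group SEs: s₁/√n₁ = 101.5/√77 = 11.5670, s₂/√n₂ = 164.0/√193 = 11.8050.
Unpooled SE of the difference: √(133.795489 + 139.358025) = 16.5274.
Margin of error = z* · SE = 1.960 × 16.5274 = 32.3937.
x̄₁ − x̄₂ = 147.6 − 214.9 = -67.3000.
CI: -67.3000 ± 32.3937 = (-99.69, -34.91).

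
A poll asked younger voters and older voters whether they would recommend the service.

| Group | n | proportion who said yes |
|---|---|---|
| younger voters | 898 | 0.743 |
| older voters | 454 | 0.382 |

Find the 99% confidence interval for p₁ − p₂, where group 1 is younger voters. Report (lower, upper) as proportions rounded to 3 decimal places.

The two standard errors are √(0.7430×0.2570/898) = 0.01458 and √(0.3820×0.6180/454) = 0.02280.
Because the samples are independent, SE_diff = √(0.01458² + 0.02280²) = 0.02706.
Using z* = 2.576 for 99%, ME = 2.576 × 0.02706 = 0.06971.
p̂₁ − p̂₂ = 0.3610; interval 0.3610 ± 0.06971 gives (0.291, 0.431).

(0.291, 0.431)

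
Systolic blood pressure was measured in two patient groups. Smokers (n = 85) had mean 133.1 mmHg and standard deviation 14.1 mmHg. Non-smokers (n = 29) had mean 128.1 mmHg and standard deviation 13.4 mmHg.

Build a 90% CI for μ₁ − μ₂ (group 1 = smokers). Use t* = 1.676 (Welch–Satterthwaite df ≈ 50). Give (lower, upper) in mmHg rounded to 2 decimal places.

Per-group SEs: s₁/√n₁ = 14.1/√85 = 1.5294, s₂/√n₂ = 13.4/√29 = 2.4883.
Unpooled SE of the difference: √(2.33906436 + 6.19163689) = 2.9207.
Margin of error = t* · SE = 1.676 × 2.9207 = 4.8951.
x̄₁ − x̄₂ = 133.1 − 128.1 = 5.0000.
CI: 5.0000 ± 4.8951 = (0.10, 9.90).

(0.10, 9.90)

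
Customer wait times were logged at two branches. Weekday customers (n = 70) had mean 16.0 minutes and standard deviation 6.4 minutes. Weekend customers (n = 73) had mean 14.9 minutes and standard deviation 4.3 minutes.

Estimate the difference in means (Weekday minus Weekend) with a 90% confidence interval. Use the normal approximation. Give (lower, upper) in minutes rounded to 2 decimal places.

SE₁ = s₁/√n₁ = 6.4/√70 = 0.7649; SE₂ = 4.3/√73 = 0.5033.
Independent samples, unequal variances: SE_diff = √(SE₁² + SE₂²) = √(0.58507201 + 0.25331089) = 0.9156.
z* = 1.645, so margin of error = 1.645 × 0.9156 = 1.5062.
Difference in means = 16.0 − 14.9 = 1.1000.
1.1000 ± 1.5062 → (-0.41, 2.61).

(-0.41, 2.61)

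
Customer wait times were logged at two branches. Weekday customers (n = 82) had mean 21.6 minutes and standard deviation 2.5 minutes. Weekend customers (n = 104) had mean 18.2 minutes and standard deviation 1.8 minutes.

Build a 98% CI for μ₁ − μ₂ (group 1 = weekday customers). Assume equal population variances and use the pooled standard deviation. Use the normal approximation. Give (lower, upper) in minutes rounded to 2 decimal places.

(2.67, 4.13)

Pooled variance s_p² = [81·2.5² + 103·1.8²] / (82+104−2) = 4.5651, so s_p = 2.1366.
SE_diff = s_p·√(1/n₁ + 1/n₂) = 2.1366·√(1/82 + 1/104) = 0.3155.
z* = 2.326; margin = 2.326 × 0.3155 = 0.7339.
Difference = 21.6 − 18.2 = 3.4000.
3.4000 ± 0.7339 → (2.67, 4.13).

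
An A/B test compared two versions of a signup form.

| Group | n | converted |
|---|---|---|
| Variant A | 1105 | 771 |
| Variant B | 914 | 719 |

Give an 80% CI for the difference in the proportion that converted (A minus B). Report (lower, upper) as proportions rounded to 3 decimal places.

p̂₁ = 771/1105 = 0.6977 and p̂₂ = 719/914 = 0.7867.
SE₁ = √(p̂₁(1−p̂₁)/n₁) = √(0.6977·0.3023/1105) = 0.01382; SE₂ = √(0.7867·0.2133/914) = 0.01355.
Independent samples: SE of the difference = √(SE₁² + SE₂²) = √(0.0001909924 + 0.0001836025) = 0.01935.
z* for 80% confidence is 1.282, so the margin of error is 1.282 × 0.01935 = 0.02481.
Point estimate p̂₁ − p̂₂ = 0.6977 − 0.7867 = -0.0890.
-0.0890 ± 0.02481 → (-0.114, -0.064).

(-0.114, -0.064)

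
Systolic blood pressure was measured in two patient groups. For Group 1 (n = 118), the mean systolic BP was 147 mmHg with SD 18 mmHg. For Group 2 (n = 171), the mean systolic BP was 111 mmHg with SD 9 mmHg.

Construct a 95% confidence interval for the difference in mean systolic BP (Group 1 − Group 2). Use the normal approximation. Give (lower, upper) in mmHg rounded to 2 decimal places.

Standard errors of each mean: 18/√118 = 1.6570 and 9/√171 = 0.6882.
SE(x̄₁ − x̄₂) = √(1.6570² + 0.6882²) = 1.7942 for independent samples with unequal variances.
With z* = 1.960, the margin is 1.960 × 1.7942 = 3.5166.
x̄₁ − x̄₂ = 147 − 111 = 36.0000; the interval is 36.0000 ± 3.5166 = (32.48, 39.52).

(32.48, 39.52)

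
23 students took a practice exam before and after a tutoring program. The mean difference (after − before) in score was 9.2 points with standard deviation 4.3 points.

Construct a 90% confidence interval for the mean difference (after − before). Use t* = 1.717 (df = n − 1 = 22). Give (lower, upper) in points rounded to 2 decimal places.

(7.66, 10.74)

Paired design: SE = s_d/√n = 4.3/√23 = 0.8966.
t* = 1.717; margin of error = 1.717 × 0.8966 = 1.5395.
9.2 ± 1.5395 → (7.66, 10.74).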